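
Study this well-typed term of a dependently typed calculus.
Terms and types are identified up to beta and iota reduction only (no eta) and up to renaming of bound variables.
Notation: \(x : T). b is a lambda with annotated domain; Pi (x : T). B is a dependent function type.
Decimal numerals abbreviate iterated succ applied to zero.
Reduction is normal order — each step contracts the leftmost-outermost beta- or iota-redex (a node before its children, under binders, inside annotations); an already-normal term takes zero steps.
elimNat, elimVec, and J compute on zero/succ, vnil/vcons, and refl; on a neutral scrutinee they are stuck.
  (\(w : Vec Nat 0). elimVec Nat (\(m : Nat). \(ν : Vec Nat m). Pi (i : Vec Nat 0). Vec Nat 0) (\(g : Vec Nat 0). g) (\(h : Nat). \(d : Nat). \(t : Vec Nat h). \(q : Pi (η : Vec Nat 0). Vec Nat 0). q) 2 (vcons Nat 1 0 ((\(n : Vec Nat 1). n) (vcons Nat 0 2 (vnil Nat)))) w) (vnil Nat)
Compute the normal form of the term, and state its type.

normal form:
  vnil Nat
the term's type:
  Vec Nat 0
observation: the first redex contracted is a beta-redex; the normal form is reached in 14 normal-order steps.


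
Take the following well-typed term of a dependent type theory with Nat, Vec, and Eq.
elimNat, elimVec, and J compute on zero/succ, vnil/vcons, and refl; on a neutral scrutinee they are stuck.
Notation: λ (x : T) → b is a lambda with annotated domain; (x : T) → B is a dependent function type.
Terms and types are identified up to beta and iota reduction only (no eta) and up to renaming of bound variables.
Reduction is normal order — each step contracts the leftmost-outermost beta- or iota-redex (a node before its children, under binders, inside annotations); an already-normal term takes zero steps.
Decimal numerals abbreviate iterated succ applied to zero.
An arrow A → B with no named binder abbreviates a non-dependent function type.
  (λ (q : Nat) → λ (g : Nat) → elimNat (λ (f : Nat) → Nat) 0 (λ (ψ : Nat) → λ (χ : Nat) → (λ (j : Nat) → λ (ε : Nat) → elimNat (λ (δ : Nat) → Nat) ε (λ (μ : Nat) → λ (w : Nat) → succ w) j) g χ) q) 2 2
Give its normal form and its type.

reduced normal form:
  4
the term's type:
  Nat
observation: 27 normal-order steps separate the term from its normal form.


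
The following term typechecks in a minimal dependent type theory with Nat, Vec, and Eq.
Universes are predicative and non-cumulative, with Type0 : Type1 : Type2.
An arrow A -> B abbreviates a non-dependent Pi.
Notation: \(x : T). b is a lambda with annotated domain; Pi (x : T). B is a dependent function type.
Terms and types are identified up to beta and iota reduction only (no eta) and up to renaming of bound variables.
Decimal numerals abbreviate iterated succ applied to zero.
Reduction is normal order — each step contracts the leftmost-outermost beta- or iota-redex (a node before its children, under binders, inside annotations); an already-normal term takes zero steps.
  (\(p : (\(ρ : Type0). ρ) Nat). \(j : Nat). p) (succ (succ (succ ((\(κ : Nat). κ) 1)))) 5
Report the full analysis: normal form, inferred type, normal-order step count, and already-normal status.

reduced normal form:
  4
inferred type:
  Nat
normal-order step count: 3
started in normal form: no
first redex: a beta-redex


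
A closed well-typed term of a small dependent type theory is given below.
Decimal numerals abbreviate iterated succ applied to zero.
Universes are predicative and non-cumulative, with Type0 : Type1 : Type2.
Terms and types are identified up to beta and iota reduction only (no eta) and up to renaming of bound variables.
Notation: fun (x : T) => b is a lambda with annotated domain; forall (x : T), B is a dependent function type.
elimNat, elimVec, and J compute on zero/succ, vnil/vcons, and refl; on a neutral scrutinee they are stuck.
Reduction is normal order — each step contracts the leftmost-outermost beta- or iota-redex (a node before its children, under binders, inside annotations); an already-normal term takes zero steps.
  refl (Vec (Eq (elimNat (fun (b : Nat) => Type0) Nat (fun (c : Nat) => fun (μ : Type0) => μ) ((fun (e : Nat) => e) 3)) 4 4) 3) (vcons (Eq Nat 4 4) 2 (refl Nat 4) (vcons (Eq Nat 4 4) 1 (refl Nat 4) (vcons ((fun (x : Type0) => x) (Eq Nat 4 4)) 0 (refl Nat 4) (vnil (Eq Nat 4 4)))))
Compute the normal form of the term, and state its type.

normal form:
  refl (Vec (Eq Nat 4 4) 3) (vcons (Eq Nat 4 4) 2 (refl Nat 4) (vcons (Eq Nat 4 4) 1 (refl Nat 4) (vcons (Eq Nat 4 4) 0 (refl Nat 4) (vnil (Eq Nat 4 4)))))
inferred type:
  Eq (Vec (Eq Nat 4 4) 3) (vcons (Eq Nat 4 4) 2 (refl Nat 4) (vcons (Eq Nat 4 4) 1 (refl Nat 4) (vcons (Eq Nat 4 4) 0 (refl Nat 4) (vnil (Eq Nat 4 4))))) (vcons (Eq Nat 4 4) 2 (refl Nat 4) (vcons (Eq Nat 4 4) 1 (refl Nat 4) (vcons (Eq Nat 4 4) 0 (refl Nat 4) (vnil (Eq Nat 4 4)))))


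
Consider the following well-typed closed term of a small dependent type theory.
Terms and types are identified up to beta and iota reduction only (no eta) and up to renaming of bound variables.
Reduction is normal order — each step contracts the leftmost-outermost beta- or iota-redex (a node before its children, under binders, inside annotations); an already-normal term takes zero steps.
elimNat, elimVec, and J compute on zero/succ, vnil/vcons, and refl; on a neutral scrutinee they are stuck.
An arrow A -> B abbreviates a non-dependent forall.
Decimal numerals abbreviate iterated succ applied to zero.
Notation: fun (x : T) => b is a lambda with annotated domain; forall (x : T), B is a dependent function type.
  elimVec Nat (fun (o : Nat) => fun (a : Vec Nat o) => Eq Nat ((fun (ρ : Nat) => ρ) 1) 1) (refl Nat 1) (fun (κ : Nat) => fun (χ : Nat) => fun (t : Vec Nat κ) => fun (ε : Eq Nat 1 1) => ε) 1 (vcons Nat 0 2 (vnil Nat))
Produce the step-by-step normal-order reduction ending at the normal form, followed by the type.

reduction (normal order):
  elimVec Nat (fun (o : Nat) => fun (a : Vec Nat o) => Eq Nat ((fun (ρ : Nat) => ρ) 1) 1) (refl Nat 1) (fun (κ : Nat) => fun (χ : Nat) => fun (t : Vec Nat κ) => fun (ε : Eq Nat 1 1) => ε) 1 (vcons Nat 0 2 (vnil Nat))
  ~> (fun (o : Nat) => fun (a : Nat) => fun (ρ : Vec Nat o) => fun (κ : Eq Nat 1 1) => κ) 0 2 (vnil Nat) (elimVec Nat (fun (χ : Nat) => fun (t : Vec Nat χ) => Eq Nat ((fun (ε : Nat) => ε) 1) 1) (refl Nat 1) (fun (ψ : Nat) => fun (α : Nat) => fun (η : Vec Nat ψ) => fun (k : Eq Nat 1 1) => k) 0 (vnil Nat))
  ~> (fun (o : Nat) => fun (a : Vec Nat 0) => fun (ρ : Eq Nat 1 1) => ρ) 2 (vnil Nat) (elimVec Nat (fun (κ : Nat) => fun (χ : Vec Nat κ) => Eq Nat ((fun (t : Nat) => t) 1) 1) (refl Nat 1) (fun (ε : Nat) => fun (ψ : Nat) => fun (α : Vec Nat ε) => fun (η : Eq Nat 1 1) => η) 0 (vnil Nat))
  ~> (fun (o : Vec Nat 0) => fun (a : Eq Nat 1 1) => a) (vnil Nat) (elimVec Nat (fun (ρ : Nat) => fun (κ : Vec Nat ρ) => Eq Nat ((fun (χ : Nat) => χ) 1) 1) (refl Nat 1) (fun (t : Nat) => fun (ε : Nat) => fun (ψ : Vec Nat t) => fun (α : Eq Nat 1 1) => α) 0 (vnil Nat))
  ~> (fun (o : Eq Nat 1 1) => o) (elimVec Nat (fun (a : Nat) => fun (ρ : Vec Nat a) => Eq Nat ((fun (κ : Nat) => κ) 1) 1) (refl Nat 1) (fun (χ : Nat) => fun (t : Nat) => fun (ε : Vec Nat χ) => fun (ψ : Eq Nat 1 1) => ψ) 0 (vnil Nat))
  ~> elimVec Nat (fun (o : Nat) => fun (a : Vec Nat o) => Eq Nat ((fun (ρ : Nat) => ρ) 1) 1) (refl Nat 1) (fun (κ : Nat) => fun (χ : Nat) => fun (t : Vec Nat κ) => fun (ε : Eq Nat 1 1) => ε) 0 (vnil Nat)
  ~> refl Nat 1
the term's type:
  Eq Nat 1 1


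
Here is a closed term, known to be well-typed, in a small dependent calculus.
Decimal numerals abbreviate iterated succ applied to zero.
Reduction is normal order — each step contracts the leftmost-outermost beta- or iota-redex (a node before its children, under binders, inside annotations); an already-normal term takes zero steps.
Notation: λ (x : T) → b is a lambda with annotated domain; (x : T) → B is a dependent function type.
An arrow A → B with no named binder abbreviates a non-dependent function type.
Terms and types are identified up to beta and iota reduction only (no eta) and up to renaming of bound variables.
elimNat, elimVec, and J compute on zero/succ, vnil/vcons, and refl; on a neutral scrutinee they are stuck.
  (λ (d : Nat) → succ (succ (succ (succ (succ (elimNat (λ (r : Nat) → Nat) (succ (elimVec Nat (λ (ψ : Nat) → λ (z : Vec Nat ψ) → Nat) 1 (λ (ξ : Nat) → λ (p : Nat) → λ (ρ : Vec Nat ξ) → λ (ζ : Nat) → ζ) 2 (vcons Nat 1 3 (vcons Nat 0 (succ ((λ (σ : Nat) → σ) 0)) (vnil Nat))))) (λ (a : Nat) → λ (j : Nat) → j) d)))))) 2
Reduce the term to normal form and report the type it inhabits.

reduced normal form:
  7
type:
  Nat
observation: the term reaches its normal form after 19 normal-order steps.


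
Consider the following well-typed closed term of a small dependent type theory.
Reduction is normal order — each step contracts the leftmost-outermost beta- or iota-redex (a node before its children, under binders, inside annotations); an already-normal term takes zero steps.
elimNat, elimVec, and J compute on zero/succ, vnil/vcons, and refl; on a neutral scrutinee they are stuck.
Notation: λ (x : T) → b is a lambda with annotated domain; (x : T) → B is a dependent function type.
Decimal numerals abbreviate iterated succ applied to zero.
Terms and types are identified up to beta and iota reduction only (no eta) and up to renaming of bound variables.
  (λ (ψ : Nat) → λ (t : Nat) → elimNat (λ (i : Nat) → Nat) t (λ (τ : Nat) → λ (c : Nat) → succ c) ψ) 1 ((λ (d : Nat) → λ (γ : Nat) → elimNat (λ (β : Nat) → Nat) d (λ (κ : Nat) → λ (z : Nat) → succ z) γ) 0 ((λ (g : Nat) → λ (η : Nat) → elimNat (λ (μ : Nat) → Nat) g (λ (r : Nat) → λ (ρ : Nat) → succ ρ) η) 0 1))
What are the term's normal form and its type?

reduced normal form:
  2
type:
  Nat


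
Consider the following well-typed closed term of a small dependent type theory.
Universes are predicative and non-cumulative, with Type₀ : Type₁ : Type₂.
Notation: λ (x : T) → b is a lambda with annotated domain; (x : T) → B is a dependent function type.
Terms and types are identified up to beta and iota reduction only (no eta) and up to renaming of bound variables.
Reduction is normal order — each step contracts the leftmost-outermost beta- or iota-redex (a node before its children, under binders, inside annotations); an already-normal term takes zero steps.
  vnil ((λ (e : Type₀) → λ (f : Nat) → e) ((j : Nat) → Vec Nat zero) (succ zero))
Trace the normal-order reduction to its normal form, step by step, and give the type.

reduction (normal order):
  vnil ((λ (e : Type₀) → λ (f : Nat) → e) ((j : Nat) → Vec Nat zero) (succ zero))
  ~> vnil ((λ (e : Nat) → (f : Nat) → Vec Nat zero) (succ zero))
  ~> vnil ((e : Nat) → Vec Nat zero)
the term's type:
  Vec ((e : Nat) → Vec Nat zero) zero


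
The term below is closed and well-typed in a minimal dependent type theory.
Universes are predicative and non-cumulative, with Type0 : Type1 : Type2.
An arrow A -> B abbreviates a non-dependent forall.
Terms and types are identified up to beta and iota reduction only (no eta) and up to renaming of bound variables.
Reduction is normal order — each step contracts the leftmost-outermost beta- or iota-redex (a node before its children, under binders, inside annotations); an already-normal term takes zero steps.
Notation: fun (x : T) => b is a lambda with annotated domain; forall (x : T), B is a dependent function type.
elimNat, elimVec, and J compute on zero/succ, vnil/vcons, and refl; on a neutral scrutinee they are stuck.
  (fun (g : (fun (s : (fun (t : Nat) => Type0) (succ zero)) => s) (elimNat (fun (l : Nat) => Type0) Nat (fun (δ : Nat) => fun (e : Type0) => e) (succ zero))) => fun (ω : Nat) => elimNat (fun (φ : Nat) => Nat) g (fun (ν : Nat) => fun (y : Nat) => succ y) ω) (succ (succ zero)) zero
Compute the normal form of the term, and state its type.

reduced normal form:
  succ (succ zero)
type:
  Nat


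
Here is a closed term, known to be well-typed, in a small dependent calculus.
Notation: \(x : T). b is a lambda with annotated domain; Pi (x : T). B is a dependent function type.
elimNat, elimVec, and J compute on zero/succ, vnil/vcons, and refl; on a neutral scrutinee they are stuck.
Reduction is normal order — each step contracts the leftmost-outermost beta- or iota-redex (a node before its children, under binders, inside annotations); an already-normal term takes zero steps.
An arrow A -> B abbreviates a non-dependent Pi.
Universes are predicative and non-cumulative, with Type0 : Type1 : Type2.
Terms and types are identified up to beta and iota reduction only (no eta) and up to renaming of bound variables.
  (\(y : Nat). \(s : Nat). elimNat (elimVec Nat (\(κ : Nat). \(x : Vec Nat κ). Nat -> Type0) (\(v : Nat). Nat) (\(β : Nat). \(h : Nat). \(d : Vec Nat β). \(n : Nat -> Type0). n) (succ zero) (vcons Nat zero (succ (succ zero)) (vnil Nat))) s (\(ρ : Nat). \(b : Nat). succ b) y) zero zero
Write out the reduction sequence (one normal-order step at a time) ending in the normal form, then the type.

normal-order reduction sequence:
  (\(y : Nat). \(s : Nat). elimNat (elimVec Nat (\(κ : Nat). \(x : Vec Nat κ). Nat -> Type0) (\(v : Nat). Nat) (\(β : Nat). \(h : Nat). \(d : Vec Nat β). \(n : Nat -> Type0). n) (succ zero) (vcons Nat zero (succ (succ zero)) (vnil Nat))) s (\(ρ : Nat). \(b : Nat). succ b) y) zero zero
  ~> (\(y : Nat). elimNat (elimVec Nat (\(s : Nat). \(κ : Vec Nat s). Nat -> Type0) (\(x : Nat). Nat) (\(v : Nat). \(β : Nat). \(h : Vec Nat v). \(d : Nat -> Type0). d) (succ zero) (vcons Nat zero (succ (succ zero)) (vnil Nat))) y (\(n : Nat). \(ρ : Nat). succ ρ) zero) zero
  ~> elimNat (elimVec Nat (\(y : Nat). \(s : Vec Nat y). Nat -> Type0) (\(κ : Nat). Nat) (\(x : Nat). \(v : Nat). \(β : Vec Nat x). \(h : Nat -> Type0). h) (succ zero) (vcons Nat zero (succ (succ zero)) (vnil Nat))) zero (\(d : Nat). \(n : Nat). succ n) zero
  ~> zero
the term's type:
  Nat


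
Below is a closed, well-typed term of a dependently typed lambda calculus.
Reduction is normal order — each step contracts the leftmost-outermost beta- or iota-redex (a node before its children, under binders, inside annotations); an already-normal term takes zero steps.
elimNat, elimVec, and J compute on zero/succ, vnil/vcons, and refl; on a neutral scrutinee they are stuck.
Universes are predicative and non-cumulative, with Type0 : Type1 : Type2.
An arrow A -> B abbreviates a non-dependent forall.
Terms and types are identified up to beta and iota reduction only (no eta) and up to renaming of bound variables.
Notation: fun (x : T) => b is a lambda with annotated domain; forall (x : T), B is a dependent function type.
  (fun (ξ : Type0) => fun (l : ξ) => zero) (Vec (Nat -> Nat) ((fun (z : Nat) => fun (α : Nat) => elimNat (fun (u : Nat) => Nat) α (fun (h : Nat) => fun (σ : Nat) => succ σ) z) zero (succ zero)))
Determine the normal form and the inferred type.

reduced normal form:
  fun (ξ : Vec (Nat -> Nat) (succ zero)) => zero
the term's type:
  Vec (Nat -> Nat) (succ zero) -> Nat
observation: contracting a beta-redex first, the term normalizes in 4 steps.


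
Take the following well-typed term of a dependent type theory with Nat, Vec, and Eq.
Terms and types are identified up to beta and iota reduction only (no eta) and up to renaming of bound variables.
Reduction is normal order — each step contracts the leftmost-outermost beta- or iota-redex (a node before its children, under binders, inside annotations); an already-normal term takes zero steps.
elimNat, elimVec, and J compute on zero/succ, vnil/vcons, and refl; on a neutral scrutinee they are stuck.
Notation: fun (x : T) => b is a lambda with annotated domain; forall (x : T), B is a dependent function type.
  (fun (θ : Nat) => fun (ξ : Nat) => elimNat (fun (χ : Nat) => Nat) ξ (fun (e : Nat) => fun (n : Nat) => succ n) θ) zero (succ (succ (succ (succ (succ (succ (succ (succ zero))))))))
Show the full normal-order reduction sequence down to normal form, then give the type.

normal-order reduction:
  (fun (θ : Nat) => fun (ξ : Nat) => elimNat (fun (χ : Nat) => Nat) ξ (fun (e : Nat) => fun (n : Nat) => succ n) θ) zero (succ (succ (succ (succ (succ (succ (succ (succ zero))))))))
  ~> (fun (θ : Nat) => elimNat (fun (ξ : Nat) => Nat) θ (fun (χ : Nat) => fun (e : Nat) => succ e) zero) (succ (succ (succ (succ (succ (succ (succ (succ zero))))))))
  ~> elimNat (fun (θ : Nat) => Nat) (succ (succ (succ (succ (succ (succ (succ (succ zero)))))))) (fun (ξ : Nat) => fun (χ : Nat) => succ χ) zero
  ~> succ (succ (succ (succ (succ (succ (succ (succ zero)))))))
inferred type:
  Nat


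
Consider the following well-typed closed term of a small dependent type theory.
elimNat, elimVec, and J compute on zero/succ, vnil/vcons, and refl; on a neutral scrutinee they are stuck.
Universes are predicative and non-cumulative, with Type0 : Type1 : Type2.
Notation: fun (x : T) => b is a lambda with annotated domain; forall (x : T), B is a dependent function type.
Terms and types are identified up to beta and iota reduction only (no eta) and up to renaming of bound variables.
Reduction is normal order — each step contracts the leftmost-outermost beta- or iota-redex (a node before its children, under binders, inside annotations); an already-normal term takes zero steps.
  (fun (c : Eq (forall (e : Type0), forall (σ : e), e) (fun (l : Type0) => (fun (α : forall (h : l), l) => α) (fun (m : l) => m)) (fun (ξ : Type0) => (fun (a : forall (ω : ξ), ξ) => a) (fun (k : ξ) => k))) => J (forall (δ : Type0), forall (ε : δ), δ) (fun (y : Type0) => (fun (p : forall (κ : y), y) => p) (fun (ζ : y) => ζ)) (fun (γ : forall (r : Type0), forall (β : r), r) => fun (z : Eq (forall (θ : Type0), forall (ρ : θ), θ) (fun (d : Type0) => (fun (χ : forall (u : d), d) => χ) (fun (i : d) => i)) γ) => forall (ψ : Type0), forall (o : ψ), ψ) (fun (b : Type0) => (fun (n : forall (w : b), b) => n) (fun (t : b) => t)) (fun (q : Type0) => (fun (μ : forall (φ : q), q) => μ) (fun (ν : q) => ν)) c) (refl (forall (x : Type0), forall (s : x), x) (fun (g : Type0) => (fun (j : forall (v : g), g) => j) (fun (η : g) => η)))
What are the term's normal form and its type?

reduced normal form:
  fun (c : Type0) => fun (e : c) => e
type:
  forall (c : Type0), forall (e : c), c
observation: 3 normal-order steps separate the term from its normal form.


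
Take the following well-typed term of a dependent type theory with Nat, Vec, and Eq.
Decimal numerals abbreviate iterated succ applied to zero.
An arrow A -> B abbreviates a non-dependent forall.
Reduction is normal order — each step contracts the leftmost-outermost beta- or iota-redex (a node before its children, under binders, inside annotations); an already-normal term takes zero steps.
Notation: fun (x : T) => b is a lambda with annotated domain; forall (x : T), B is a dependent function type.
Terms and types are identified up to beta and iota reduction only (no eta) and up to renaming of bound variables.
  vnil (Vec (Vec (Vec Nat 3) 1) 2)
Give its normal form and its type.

reduced normal form:
  vnil (Vec (Vec (Vec Nat 3) 1) 2)
inferred type:
  Vec (Vec (Vec (Vec Nat 3) 1) 2) 0


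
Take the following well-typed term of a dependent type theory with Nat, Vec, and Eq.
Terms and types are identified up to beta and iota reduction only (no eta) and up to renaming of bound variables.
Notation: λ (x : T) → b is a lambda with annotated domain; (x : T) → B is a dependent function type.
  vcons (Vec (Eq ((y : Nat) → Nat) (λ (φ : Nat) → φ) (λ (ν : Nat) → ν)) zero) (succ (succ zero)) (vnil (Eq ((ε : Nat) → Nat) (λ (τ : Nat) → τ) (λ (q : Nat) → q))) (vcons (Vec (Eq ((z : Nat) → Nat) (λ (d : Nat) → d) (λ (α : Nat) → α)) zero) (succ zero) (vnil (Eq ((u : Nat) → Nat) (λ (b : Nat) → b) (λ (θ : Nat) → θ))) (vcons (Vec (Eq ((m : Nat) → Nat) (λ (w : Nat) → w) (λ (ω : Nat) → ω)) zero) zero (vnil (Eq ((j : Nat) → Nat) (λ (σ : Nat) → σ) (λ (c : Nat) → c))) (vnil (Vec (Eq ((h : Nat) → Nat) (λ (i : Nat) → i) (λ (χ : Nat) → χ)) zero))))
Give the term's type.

type:
  Vec (Vec (Eq ((y : Nat) → Nat) (λ (φ : Nat) → φ) (λ (ν : Nat) → ν)) zero) (succ (succ (succ zero)))


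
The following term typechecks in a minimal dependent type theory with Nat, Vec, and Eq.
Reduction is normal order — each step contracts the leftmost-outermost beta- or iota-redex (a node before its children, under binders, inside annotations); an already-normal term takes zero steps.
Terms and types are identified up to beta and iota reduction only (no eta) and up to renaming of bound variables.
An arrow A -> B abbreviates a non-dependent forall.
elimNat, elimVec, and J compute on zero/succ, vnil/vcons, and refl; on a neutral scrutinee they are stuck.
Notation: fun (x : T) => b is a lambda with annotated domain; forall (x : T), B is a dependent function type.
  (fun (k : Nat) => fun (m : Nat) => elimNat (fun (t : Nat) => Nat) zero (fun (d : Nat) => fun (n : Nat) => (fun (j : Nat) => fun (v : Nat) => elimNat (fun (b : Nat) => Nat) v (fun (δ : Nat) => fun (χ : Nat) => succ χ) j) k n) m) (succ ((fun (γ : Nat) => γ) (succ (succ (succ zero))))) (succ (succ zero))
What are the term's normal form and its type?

reduced normal form:
  succ (succ (succ (succ (succ (succ (succ (succ zero)))))))
the term's type:
  Nat
observation: the term reaches its normal form after 41 normal-order steps.


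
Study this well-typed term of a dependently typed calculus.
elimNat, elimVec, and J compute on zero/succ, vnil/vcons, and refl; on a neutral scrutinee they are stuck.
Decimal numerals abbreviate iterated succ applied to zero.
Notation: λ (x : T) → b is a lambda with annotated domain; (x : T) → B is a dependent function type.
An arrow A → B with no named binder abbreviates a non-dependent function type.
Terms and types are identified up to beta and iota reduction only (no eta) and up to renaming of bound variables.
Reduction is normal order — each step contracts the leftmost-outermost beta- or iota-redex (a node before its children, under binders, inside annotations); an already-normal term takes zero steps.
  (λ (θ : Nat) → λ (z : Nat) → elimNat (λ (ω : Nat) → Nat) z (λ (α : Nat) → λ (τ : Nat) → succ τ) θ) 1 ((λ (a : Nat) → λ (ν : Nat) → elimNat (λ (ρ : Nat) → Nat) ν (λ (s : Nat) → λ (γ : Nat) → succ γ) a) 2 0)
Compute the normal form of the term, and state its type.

normal form:
  3
inferred type:
  Nat
observation: the first redex contracted is a beta-redex; the normal form is reached in 15 normal-order steps.


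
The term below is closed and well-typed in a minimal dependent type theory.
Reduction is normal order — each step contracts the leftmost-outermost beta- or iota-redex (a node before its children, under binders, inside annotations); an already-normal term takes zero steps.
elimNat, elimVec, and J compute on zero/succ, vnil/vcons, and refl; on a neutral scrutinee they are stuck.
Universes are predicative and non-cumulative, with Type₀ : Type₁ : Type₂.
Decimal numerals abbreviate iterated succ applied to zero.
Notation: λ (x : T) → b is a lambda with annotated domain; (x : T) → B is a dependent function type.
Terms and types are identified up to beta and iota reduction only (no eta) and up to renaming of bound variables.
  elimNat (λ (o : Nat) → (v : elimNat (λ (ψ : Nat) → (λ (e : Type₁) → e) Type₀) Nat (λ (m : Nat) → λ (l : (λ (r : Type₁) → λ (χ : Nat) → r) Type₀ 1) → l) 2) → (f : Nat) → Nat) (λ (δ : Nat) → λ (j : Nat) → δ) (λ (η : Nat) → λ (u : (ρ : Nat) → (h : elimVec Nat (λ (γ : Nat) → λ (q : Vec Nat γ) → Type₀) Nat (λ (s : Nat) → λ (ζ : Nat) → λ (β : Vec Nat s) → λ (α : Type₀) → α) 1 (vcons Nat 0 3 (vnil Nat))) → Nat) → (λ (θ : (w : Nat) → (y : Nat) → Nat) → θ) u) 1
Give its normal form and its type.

reduced normal form:
  λ (o : Nat) → λ (v : Nat) → o
type:
  (o : Nat) → (v : Nat) → Nat


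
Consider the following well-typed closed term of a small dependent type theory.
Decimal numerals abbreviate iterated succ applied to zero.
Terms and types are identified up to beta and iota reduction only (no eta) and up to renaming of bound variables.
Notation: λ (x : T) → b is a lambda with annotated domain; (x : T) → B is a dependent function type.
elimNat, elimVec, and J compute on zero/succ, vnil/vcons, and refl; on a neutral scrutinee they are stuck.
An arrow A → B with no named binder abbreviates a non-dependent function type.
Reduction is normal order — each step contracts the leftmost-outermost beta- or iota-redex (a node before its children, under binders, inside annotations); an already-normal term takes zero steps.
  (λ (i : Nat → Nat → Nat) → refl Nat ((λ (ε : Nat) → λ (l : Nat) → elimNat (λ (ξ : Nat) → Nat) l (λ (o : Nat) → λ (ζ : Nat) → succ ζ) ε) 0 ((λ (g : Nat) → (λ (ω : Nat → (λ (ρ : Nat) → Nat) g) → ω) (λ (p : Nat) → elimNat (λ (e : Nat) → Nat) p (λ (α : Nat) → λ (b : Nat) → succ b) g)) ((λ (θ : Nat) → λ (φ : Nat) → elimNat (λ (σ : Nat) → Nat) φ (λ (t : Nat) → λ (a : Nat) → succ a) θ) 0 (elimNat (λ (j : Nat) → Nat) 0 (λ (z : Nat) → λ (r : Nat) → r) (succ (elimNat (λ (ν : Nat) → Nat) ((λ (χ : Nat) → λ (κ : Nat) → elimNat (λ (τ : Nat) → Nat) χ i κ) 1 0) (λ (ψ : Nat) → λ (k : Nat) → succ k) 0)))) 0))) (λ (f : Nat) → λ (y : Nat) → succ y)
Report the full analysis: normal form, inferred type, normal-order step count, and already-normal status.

reduced normal form:
  refl Nat 0
type:
  Eq Nat 0 0
normal-order step count: 22
started in normal form: no
first contracted redex: a beta-redex


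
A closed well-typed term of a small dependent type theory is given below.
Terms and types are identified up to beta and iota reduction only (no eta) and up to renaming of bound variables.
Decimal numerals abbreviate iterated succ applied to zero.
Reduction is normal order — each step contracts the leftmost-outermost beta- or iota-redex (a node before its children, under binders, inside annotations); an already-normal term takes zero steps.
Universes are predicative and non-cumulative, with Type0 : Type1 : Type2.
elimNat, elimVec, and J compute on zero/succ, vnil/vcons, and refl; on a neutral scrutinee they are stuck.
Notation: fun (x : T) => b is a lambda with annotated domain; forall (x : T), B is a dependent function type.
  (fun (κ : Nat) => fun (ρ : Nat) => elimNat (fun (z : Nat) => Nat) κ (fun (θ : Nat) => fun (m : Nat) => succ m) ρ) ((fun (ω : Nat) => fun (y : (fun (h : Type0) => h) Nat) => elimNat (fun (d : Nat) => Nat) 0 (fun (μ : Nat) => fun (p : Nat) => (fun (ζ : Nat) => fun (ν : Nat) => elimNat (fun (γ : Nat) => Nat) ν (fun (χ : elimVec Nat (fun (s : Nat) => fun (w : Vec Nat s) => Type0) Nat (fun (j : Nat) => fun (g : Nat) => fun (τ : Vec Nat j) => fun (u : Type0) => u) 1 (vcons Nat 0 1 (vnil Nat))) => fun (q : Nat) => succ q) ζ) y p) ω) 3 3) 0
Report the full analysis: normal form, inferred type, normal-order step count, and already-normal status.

reduced normal form:
  9
the term's type:
  Nat
normal-order step count: 51
term was already normal: no
first contracted redex: a beta-redex


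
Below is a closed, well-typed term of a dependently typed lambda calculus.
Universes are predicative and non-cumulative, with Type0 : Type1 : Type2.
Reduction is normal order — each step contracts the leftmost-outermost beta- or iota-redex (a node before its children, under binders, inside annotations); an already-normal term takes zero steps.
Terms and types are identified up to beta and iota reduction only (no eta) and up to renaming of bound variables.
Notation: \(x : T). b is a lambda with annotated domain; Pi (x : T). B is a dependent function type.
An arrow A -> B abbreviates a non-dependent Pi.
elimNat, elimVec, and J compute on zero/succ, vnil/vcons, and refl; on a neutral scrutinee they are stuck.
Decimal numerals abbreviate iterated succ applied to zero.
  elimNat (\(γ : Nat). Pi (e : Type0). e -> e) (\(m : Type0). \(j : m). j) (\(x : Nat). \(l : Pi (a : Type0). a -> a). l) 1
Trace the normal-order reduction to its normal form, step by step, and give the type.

normal-order reduction:
  elimNat (\(γ : Nat). Pi (e : Type0). e -> e) (\(m : Type0). \(j : m). j) (\(x : Nat). \(l : Pi (a : Type0). a -> a). l) 1
  ~> (\(γ : Nat). \(e : Pi (m : Type0). m -> m). e) 0 (elimNat (\(j : Nat). Pi (x : Type0). x -> x) (\(l : Type0). \(a : l). a) (\(f : Nat). \(σ : Pi (τ : Type0). τ -> τ). σ) 0)
  ~> (\(γ : Pi (e : Type0). e -> e). γ) (elimNat (\(m : Nat). Pi (j : Type0). j -> j) (\(x : Type0). \(l : x). l) (\(a : Nat). \(f : Pi (σ : Type0). σ -> σ). f) 0)
  ~> elimNat (\(γ : Nat). Pi (e : Type0). e -> e) (\(m : Type0). \(j : m). j) (\(x : Nat). \(l : Pi (a : Type0). a -> a). l) 0
  ~> \(γ : Type0). \(e : γ). e
type:
  Pi (γ : Type0). γ -> γ


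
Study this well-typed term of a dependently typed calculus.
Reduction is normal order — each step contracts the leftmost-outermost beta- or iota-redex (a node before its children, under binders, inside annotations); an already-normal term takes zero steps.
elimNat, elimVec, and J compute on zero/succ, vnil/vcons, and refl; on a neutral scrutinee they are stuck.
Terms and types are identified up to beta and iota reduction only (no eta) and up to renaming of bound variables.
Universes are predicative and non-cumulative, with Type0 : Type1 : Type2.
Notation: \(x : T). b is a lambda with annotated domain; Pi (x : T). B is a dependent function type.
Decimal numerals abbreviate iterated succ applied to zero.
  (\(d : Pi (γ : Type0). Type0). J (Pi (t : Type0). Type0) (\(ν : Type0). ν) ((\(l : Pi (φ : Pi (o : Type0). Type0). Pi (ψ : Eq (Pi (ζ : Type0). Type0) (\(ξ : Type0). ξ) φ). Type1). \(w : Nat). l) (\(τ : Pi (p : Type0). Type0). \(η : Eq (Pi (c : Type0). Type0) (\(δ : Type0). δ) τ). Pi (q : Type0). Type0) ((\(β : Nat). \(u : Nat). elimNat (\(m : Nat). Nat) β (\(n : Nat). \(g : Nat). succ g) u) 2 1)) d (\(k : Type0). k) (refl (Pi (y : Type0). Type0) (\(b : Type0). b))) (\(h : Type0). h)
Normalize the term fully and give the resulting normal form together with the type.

normal form:
  \(d : Type0). d
type:
  Pi (d : Type0). Type0


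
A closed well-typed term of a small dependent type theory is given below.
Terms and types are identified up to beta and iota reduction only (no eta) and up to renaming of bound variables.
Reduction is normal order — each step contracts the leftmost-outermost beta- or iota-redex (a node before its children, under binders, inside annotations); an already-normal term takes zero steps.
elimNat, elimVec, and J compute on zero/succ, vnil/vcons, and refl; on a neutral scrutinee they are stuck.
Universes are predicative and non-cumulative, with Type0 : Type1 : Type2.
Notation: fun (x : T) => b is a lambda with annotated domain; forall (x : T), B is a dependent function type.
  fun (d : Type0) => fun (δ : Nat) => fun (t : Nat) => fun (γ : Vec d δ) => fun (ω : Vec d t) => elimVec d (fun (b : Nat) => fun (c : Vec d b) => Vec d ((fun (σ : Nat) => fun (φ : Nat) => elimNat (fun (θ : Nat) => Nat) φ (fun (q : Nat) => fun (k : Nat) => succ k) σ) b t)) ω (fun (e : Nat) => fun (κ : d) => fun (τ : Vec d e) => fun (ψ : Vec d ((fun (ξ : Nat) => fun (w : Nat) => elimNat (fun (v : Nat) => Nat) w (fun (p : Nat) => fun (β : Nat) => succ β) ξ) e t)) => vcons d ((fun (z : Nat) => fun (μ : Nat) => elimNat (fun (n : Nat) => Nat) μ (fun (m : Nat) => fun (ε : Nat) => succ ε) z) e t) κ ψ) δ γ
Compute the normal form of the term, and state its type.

normal form:
  fun (d : Type0) => fun (δ : Nat) => fun (t : Nat) => fun (γ : Vec d δ) => fun (ω : Vec d t) => elimVec d (fun (b : Nat) => fun (c : Vec d b) => Vec d (elimNat (fun (σ : Nat) => Nat) t (fun (φ : Nat) => fun (θ : Nat) => succ θ) b)) ω (fun (q : Nat) => fun (k : d) => fun (e : Vec d q) => fun (κ : Vec d (elimNat (fun (τ : Nat) => Nat) t (fun (ψ : Nat) => fun (ξ : Nat) => succ ξ) q)) => vcons d (elimNat (fun (w : Nat) => Nat) t (fun (v : Nat) => fun (p : Nat) => succ p) q) k κ) δ γ
type:
  forall (d : Type0), forall (δ : Nat), forall (t : Nat), forall (γ : Vec d δ), forall (ω : Vec d t), Vec d (elimNat (fun (b : Nat) => Nat) t (fun (c : Nat) => fun (σ : Nat) => succ σ) δ)
observation: the leftmost-outermost redex is a beta-redex, and normalization takes 6 steps.


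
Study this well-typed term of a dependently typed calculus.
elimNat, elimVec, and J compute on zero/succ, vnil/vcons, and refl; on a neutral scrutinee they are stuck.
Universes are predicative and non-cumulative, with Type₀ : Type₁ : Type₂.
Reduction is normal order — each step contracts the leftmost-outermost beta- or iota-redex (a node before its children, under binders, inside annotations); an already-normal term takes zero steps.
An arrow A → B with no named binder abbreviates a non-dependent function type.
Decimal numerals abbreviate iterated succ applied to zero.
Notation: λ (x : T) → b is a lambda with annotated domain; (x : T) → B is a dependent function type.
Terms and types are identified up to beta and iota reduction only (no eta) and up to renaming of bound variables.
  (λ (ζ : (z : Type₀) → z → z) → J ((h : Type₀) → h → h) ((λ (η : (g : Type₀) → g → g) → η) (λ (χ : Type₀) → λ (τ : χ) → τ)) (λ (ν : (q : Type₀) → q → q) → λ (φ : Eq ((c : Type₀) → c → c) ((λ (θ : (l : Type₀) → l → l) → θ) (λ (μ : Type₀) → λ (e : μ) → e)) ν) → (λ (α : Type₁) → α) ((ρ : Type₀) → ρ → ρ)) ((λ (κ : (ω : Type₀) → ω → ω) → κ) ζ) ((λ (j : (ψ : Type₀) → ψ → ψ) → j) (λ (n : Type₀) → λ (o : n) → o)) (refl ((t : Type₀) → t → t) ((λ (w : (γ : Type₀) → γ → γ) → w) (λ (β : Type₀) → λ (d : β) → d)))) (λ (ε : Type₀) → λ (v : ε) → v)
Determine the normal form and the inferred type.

resulting normal form:
  λ (ζ : Type₀) → λ (z : ζ) → z
the term's type:
  (ζ : Type₀) → ζ → ζ


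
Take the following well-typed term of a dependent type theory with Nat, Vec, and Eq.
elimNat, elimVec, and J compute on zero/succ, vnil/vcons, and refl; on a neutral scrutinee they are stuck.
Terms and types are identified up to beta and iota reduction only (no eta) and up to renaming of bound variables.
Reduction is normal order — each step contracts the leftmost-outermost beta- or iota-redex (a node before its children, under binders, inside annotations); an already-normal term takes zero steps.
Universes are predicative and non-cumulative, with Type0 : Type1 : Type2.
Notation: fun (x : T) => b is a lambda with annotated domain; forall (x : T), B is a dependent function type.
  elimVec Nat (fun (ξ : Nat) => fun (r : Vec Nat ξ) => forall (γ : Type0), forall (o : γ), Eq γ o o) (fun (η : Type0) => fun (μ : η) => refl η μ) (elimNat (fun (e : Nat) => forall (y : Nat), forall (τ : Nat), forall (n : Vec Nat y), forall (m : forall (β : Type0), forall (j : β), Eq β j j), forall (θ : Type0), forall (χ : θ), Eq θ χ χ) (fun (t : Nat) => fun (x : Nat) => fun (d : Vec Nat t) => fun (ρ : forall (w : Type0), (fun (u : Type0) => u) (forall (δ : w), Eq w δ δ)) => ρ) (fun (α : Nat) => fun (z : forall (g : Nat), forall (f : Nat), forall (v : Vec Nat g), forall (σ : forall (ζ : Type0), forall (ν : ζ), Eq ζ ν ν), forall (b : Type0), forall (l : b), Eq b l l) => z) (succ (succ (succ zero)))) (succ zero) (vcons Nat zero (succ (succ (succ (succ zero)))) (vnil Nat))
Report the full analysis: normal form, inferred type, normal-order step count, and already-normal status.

resulting normal form:
  fun (ξ : Type0) => fun (r : ξ) => refl ξ r
the term's type:
  forall (ξ : Type0), forall (r : ξ), Eq ξ r r
steps to reach normal form (normal order): 16
already normal: no
first redex: an elimVec iota-redex


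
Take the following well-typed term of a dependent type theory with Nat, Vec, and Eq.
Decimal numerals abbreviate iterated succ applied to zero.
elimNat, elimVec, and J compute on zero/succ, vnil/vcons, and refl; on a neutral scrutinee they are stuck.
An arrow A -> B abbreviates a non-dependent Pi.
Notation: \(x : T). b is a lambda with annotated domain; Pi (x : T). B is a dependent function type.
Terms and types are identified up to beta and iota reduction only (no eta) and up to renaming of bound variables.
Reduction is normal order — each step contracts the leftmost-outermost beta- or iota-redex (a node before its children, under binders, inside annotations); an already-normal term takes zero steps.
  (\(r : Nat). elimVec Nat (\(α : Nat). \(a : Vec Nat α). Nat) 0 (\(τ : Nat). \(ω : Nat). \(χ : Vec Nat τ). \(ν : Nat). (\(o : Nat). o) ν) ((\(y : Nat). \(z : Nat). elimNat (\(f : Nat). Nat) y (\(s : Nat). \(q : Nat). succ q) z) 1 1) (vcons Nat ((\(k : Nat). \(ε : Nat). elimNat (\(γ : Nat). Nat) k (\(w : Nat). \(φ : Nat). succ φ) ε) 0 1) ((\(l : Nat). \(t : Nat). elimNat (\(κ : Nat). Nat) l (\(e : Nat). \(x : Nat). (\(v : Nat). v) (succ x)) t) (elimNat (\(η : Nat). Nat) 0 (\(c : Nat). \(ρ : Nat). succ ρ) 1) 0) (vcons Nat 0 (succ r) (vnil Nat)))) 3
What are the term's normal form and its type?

reduced normal form:
  0
inferred type:
  Nat
observation: reduction starts at a beta-redex, and 14 normal-order steps reach the normal form.


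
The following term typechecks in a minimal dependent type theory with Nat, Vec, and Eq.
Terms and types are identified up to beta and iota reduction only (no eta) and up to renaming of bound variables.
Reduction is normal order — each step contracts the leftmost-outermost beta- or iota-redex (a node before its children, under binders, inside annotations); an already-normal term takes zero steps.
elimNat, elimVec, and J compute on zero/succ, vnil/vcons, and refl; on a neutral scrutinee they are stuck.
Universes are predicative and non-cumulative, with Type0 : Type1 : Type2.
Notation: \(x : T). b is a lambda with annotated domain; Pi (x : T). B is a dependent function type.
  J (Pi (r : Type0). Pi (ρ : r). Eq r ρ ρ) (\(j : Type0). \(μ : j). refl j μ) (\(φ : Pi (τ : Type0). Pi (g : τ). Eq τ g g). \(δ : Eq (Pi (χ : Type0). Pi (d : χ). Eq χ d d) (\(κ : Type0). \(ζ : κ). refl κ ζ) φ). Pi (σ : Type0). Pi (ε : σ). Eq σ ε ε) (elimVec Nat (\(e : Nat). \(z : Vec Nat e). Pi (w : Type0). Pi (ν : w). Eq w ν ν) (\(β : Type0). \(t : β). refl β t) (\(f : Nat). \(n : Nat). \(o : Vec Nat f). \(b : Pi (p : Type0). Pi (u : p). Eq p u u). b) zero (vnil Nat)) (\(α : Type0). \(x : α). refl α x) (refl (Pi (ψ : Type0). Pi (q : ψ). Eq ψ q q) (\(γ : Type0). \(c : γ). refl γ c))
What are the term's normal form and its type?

normal form:
  \(r : Type0). \(ρ : r). refl r ρ
type:
  Pi (r : Type0). Pi (ρ : r). Eq r ρ ρ
observation: the term reaches its normal form after 2 normal-order steps.


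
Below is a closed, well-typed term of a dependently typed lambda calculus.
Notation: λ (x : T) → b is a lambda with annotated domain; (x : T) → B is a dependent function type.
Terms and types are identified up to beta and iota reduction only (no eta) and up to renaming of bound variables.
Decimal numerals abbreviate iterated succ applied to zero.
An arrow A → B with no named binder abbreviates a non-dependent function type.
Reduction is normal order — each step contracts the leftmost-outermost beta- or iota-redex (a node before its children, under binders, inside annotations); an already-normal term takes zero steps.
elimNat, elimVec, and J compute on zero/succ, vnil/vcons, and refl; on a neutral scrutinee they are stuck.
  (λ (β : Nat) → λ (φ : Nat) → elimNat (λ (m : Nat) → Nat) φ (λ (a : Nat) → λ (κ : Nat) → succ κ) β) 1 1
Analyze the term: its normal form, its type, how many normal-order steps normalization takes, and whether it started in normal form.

resulting normal form:
  2
type:
  Nat
steps to reach normal form (normal order): 6
started in normal form: no
first contracted redex: a beta-redex
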